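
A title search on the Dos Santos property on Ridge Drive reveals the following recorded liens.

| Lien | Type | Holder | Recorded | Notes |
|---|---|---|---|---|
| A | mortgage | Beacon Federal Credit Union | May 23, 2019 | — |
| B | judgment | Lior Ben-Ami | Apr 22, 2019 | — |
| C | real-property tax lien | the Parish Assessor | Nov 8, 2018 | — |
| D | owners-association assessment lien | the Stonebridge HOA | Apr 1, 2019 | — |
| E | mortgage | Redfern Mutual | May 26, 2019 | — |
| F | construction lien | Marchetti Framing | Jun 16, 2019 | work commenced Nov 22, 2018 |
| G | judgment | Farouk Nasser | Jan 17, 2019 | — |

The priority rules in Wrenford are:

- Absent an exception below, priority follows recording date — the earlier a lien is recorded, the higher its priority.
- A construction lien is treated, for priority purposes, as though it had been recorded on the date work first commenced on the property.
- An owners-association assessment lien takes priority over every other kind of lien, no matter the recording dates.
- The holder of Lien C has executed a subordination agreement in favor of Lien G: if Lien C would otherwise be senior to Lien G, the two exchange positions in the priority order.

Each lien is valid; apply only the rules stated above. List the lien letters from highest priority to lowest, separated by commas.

Adjusting effective dates: F relates back to Nov 22, 2018 (work commenced).
D is an owners-association assessment lien, so it outranks all other liens regardless of date.
Remaining liens by effective date: C (Nov 8, 2018), F (Nov 22, 2018), G (Jan 17, 2019), B (Apr 22, 2019), A (May 23, 2019), E (May 26, 2019).
C is senior to G before the subordination, so the two trade places.

D, G, F, C, B, A, E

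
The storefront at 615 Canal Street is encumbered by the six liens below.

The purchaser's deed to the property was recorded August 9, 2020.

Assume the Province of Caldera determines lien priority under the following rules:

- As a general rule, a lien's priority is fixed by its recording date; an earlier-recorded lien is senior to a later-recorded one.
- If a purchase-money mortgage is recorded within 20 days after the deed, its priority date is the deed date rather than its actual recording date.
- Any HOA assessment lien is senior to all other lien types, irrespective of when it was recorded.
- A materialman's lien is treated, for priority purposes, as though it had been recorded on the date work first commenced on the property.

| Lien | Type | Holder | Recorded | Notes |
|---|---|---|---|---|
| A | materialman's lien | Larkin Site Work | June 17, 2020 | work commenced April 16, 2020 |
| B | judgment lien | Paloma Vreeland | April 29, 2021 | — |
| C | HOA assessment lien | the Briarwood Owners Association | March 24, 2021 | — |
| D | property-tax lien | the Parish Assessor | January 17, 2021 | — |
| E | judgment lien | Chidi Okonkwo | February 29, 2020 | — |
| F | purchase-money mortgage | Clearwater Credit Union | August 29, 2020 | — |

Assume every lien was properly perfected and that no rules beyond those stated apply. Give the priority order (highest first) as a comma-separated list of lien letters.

First, effective dates: A relates back to April 16, 2020 (work commenced); F's effective date is the deed date, August 9, 2020.
C is an HOA assessment lien and takes priority over every other lien.
The other liens, earliest effective date first: E (February 29, 2020), A (April 16, 2020), F (August 9, 2020), D (January 17, 2021), B (April 29, 2021).

C, E, A, F, D, B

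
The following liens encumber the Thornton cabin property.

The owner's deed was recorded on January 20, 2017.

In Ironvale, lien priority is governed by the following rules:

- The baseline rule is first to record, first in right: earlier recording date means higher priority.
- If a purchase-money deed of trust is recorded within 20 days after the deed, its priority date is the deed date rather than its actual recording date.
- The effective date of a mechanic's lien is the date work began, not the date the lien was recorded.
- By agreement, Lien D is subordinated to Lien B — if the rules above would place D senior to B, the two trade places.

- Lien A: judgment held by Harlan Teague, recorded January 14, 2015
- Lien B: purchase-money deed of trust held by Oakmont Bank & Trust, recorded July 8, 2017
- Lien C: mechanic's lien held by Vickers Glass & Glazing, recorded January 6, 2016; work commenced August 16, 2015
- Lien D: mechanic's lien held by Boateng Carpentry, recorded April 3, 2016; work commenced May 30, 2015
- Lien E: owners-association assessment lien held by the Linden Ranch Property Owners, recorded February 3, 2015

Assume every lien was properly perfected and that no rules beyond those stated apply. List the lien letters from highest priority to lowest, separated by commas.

Adjusting effective dates: B was recorded 169 days after the deed, outside the 20-day window, so it keeps its recording date; C relates back to August 16, 2015 (work commenced); D relates back to May 30, 2015 (work commenced).
By effective date: A (January 14, 2015), E (February 3, 2015), D (May 30, 2015), C (August 16, 2015), B (July 8, 2017).
Because D would otherwise rank above B, the subordination swaps them.

A, E, B, C, D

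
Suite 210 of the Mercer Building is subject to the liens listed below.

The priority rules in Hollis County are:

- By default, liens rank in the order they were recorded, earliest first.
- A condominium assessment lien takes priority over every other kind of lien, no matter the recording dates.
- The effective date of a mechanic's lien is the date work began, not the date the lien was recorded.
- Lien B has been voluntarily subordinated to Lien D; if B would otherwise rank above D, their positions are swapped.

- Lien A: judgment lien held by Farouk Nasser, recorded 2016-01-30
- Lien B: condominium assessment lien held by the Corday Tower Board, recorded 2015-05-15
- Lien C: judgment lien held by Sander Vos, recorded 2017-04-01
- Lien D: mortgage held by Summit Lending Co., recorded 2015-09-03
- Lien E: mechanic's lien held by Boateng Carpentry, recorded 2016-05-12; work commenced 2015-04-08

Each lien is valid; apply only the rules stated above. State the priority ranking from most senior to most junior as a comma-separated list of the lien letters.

Effective dates after the stated exceptions: E relates back to 2015-04-08 (work commenced).
B is a condominium assessment lien, so it outranks all other liens regardless of date.
Remaining liens by effective date: E (2015-04-08), D (2015-09-03), A (2016-01-30), C (2017-04-01).
The subordination applies — B was senior to D — so B and D swap.

D, E, B, A, C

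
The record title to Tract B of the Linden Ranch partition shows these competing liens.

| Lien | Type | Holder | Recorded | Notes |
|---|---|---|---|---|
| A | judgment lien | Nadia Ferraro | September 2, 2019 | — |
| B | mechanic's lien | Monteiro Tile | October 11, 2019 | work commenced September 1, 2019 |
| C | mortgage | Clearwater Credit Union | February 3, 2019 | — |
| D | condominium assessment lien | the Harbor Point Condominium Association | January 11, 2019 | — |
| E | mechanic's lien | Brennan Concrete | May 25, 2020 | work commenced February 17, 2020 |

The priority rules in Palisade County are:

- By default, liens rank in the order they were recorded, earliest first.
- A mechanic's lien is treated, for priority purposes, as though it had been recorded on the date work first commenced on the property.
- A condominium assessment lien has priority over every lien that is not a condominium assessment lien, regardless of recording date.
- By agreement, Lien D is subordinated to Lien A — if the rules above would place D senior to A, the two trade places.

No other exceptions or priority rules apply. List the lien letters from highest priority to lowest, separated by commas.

A, C, B, D, E

Effective dates after the stated exceptions: B's effective date is September 1, 2019, when work began; E's effective date is February 17, 2020, when work began.
D is a condominium assessment lien and takes priority over every other lien.
Among the remaining liens, by effective date: C (February 3, 2019), B (September 1, 2019), A (September 2, 2019), E (February 17, 2020).
D is senior to A before the subordination, so the two trade places.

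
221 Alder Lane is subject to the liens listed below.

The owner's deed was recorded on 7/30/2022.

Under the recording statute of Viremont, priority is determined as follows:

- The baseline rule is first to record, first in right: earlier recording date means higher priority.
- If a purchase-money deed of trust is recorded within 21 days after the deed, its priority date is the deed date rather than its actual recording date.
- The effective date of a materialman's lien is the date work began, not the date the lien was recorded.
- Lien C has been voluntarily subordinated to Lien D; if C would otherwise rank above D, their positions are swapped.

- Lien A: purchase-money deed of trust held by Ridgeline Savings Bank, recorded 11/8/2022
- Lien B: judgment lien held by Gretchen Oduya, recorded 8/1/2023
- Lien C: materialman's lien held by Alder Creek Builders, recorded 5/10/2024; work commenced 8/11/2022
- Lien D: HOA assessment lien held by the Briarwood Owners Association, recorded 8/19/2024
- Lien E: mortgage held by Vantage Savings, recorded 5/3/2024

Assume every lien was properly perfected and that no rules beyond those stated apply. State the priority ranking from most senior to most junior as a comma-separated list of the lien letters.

D, A, B, E, C

Effective dates after the stated exceptions: A was recorded 101 days after the deed, outside the 21-day window, so it keeps its recording date; C relates back to 8/11/2022 (work commenced).
By effective date: C (8/11/2022), A (11/8/2022), B (8/1/2023), E (5/3/2024), D (8/19/2024).
The subordination applies — C was senior to D — so C and D swap.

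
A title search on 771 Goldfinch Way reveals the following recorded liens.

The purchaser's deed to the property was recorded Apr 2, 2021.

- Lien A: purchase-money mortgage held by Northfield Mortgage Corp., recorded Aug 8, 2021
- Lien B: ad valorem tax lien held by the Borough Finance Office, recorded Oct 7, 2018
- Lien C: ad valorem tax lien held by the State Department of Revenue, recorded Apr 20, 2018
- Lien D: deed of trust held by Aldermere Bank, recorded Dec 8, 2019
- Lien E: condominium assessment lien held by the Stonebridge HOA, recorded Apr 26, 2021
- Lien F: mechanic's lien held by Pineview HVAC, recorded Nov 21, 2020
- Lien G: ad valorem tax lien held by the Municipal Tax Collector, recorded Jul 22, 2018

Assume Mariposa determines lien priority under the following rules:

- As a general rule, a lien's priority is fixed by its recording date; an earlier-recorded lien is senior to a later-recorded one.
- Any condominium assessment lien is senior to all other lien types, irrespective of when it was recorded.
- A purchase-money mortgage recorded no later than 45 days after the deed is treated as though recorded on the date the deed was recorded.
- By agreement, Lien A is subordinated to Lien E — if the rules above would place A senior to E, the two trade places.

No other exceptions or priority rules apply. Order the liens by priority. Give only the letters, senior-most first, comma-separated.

E, C, G, B, D, F, A

Adjusting effective dates: A was recorded 128 days after the deed, outside the 45-day window, so it keeps its recording date.
E, as a condominium assessment lien, has superpriority and ranks first.
The other liens, earliest effective date first: C (Apr 20, 2018), G (Jul 22, 2018), B (Oct 7, 2018), D (Dec 8, 2019), F (Nov 21, 2020), A (Aug 8, 2021).
A is already junior to E, so the subordination agreement changes nothing.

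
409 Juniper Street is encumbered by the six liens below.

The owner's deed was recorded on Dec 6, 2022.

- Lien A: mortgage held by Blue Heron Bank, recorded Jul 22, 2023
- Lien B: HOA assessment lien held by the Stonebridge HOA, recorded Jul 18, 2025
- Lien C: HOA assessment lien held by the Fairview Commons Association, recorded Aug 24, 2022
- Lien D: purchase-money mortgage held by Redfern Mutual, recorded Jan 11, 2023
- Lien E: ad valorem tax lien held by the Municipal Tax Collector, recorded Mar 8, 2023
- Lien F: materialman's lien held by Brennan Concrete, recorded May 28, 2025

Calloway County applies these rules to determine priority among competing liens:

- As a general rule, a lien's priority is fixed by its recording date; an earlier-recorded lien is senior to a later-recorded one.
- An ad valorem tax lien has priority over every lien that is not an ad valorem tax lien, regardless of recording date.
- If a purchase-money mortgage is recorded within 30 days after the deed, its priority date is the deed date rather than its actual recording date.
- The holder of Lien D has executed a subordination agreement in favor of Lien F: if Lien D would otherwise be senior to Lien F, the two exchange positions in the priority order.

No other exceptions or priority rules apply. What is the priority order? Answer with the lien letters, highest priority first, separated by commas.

First, effective dates: D was recorded 36 days after the deed, outside the 30-day window, so it keeps its recording date.
E, as an ad valorem tax lien, has superpriority and ranks first.
The other liens, earliest effective date first: C (Aug 24, 2022), D (Jan 11, 2023), A (Jul 22, 2023), F (May 28, 2025), B (Jul 18, 2025).
Because D would otherwise rank above F, the subordination swaps them.

E, C, F, A, D, B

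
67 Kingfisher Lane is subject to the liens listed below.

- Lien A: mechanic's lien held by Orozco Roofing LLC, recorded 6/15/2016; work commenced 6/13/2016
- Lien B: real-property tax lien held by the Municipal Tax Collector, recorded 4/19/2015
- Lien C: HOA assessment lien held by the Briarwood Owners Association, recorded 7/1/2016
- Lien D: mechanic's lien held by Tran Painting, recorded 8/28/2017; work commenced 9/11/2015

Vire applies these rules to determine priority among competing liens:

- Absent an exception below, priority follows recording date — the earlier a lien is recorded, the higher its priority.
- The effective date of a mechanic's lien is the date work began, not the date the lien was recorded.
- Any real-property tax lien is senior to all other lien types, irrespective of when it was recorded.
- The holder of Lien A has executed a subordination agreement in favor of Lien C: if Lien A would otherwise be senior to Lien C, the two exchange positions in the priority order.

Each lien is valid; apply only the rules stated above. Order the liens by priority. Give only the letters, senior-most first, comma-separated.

Effective dates: A relates back to 6/13/2016 (work commenced); D is treated as recorded 9/11/2015, the work-commencement date.
B, as a real-property tax lien, has superpriority and ranks first.
Remaining liens by effective date: D (9/11/2015), A (6/13/2016), C (7/1/2016).
A is senior to C before the subordination, so the two trade places.

B, D, C, A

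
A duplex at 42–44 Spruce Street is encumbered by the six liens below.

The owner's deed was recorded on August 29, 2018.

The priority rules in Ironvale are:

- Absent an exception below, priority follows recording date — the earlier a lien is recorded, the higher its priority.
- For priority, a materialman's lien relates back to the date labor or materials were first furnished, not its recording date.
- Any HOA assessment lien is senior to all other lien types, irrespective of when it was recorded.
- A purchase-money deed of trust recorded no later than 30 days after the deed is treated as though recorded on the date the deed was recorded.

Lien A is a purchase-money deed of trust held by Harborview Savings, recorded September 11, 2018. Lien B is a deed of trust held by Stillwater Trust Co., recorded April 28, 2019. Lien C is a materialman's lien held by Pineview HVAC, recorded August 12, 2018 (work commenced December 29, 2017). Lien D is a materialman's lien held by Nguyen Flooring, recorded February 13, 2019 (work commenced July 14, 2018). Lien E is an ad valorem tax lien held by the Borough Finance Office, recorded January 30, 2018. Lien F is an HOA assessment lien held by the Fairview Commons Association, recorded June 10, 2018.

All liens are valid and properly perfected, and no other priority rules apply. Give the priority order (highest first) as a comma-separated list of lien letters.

F, C, E, D, A, B

First, effective dates: A relates back to the deed date August 29, 2018; C relates back to December 29, 2017 (work commenced); D is treated as recorded July 14, 2018, the work-commencement date.
F is an HOA assessment lien, so it outranks all other liens regardless of date.
Ordering the rest by effective date: C (December 29, 2017), E (January 30, 2018), D (July 14, 2018), A (August 29, 2018), B (April 28, 2019).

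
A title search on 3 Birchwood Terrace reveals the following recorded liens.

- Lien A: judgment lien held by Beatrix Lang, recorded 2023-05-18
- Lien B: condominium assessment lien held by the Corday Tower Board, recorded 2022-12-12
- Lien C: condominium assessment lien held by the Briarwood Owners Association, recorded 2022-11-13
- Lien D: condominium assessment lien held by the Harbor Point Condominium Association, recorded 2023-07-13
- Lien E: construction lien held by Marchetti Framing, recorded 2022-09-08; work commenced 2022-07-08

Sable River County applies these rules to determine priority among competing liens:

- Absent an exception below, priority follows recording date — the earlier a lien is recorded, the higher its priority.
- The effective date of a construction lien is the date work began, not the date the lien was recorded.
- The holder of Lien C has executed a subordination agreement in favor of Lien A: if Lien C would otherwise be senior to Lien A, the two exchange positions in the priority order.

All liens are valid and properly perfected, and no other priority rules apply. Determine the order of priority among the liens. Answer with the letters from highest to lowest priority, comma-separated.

Adjusting effective dates: E's effective date is 2022-07-08, when work began.
By effective date, earliest first: E (2022-07-08), C (2022-11-13), B (2022-12-12), A (2023-05-18), D (2023-07-13).
The subordination applies — C was senior to A — so C and A swap.

E, A, B, C, D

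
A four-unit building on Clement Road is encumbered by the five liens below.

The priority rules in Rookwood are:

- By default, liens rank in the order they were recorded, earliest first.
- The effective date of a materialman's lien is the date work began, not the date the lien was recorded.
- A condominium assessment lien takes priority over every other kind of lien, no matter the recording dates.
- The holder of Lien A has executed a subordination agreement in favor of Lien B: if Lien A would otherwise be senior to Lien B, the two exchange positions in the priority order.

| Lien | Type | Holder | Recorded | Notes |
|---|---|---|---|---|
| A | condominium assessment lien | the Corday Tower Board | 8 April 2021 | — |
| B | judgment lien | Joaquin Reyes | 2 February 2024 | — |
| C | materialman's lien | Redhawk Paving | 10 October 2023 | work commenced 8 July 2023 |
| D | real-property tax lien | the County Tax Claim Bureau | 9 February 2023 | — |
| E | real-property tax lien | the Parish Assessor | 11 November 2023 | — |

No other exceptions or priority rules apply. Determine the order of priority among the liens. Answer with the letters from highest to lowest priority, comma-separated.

Adjusting effective dates: C relates back to 8 July 2023 (work commenced).
A is a condominium assessment lien and takes priority over every other lien.
Among the remaining liens, by effective date: D (9 February 2023), C (8 July 2023), E (11 November 2023), B (2 February 2024).
The subordination applies — A was senior to B — so A and B swap.

B, D, C, E, A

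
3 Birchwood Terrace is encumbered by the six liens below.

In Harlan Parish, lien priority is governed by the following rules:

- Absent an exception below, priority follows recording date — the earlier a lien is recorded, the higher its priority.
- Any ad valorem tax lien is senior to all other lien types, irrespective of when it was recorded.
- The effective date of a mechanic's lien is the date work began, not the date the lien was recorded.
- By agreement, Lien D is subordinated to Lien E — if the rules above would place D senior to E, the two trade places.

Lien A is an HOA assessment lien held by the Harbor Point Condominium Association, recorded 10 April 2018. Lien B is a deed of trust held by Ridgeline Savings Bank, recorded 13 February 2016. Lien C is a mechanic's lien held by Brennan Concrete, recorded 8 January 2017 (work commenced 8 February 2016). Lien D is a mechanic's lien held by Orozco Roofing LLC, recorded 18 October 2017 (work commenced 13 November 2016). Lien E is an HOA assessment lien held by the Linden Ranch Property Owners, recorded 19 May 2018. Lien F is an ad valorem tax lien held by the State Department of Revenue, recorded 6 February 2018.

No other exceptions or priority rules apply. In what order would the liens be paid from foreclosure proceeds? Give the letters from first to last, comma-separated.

F, C, B, E, A, D

Effective dates: C relates back to 8 February 2016 (work commenced); D relates back to 13 November 2016 (work commenced).
F, as an ad valorem tax lien, has superpriority and ranks first.
Remaining liens by effective date: C (8 February 2016), B (13 February 2016), D (13 November 2016), A (10 April 2018), E (19 May 2018).
The subordination applies — D was senior to E — so D and E swap.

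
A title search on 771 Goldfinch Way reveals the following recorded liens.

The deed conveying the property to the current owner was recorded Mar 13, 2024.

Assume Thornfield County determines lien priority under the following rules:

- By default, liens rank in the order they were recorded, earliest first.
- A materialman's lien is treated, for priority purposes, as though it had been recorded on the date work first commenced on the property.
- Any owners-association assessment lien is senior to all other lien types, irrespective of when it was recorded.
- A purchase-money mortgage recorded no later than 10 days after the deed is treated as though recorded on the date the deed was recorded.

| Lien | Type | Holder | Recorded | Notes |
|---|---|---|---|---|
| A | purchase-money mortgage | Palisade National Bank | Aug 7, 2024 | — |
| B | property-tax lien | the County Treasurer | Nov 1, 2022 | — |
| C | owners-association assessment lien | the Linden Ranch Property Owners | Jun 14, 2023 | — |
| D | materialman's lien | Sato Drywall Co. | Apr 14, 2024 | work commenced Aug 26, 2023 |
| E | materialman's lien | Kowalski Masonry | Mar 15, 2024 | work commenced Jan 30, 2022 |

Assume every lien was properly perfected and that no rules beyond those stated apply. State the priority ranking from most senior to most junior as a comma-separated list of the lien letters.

C, E, B, D, A

Effective dates after the stated exceptions: A was recorded 147 days after the deed — beyond 10 days — so no relation-back applies; D is treated as recorded Aug 26, 2023, the work-commencement date; E's effective date is Jan 30, 2022, when work began.
C is an owners-association assessment lien, so it outranks all other liens regardless of date.
Among the remaining liens, by effective date: E (Jan 30, 2022), B (Nov 1, 2022), D (Aug 26, 2023), A (Aug 7, 2024).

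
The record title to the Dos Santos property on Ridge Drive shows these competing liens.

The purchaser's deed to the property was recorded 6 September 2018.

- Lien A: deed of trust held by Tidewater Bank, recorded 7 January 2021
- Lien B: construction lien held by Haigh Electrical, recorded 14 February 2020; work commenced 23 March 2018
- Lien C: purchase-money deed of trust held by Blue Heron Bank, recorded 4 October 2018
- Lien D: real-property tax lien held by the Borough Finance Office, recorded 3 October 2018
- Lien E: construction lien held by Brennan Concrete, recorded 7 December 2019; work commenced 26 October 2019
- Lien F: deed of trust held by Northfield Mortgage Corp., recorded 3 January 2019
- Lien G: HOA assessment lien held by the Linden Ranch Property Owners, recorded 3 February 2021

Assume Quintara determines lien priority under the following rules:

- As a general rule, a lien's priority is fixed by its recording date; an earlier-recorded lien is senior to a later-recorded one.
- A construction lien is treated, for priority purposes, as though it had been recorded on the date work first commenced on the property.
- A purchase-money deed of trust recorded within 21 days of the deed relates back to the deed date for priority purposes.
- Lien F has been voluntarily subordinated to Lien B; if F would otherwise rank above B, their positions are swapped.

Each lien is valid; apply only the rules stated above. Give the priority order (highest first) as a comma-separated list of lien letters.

First, effective dates: B's effective date is 23 March 2018, when work began; C missed the 21-day window (28 days after the deed), so its recording date stands; E relates back to 26 October 2019 (work commenced).
Sorted by effective date: B (23 March 2018), D (3 October 2018), C (4 October 2018), F (3 January 2019), E (26 October 2019), A (7 January 2021), G (3 February 2021).
Since F is not senior to B, the subordination leaves the order unchanged.

B, D, C, F, E, A, G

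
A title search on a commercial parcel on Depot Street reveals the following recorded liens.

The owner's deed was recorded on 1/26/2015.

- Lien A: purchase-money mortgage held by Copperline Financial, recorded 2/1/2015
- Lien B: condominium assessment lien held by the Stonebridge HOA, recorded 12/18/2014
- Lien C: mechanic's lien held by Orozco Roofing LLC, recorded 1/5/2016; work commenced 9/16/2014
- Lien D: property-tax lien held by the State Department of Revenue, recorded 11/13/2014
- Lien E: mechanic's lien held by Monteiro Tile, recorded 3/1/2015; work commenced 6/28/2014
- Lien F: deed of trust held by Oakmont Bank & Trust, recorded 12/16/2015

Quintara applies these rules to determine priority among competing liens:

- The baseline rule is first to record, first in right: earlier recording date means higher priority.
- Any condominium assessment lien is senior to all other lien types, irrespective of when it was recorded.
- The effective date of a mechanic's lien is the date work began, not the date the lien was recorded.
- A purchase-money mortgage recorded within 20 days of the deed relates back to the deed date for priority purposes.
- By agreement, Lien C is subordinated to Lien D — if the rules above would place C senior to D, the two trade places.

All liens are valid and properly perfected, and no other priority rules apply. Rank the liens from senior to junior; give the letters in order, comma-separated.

B, E, D, C, A, F

Effective dates: A was recorded within the 20-day window, so its effective date is the deed date 1/26/2015; C is treated as recorded 9/16/2014, the work-commencement date; E relates back to 6/28/2014 (work commenced).
B is a condominium assessment lien, so it outranks all other liens regardless of date.
Remaining liens by effective date: E (6/28/2014), C (9/16/2014), D (11/13/2014), A (1/26/2015), F (12/16/2015).
Because C would otherwise rank above D, the subordination swaps them.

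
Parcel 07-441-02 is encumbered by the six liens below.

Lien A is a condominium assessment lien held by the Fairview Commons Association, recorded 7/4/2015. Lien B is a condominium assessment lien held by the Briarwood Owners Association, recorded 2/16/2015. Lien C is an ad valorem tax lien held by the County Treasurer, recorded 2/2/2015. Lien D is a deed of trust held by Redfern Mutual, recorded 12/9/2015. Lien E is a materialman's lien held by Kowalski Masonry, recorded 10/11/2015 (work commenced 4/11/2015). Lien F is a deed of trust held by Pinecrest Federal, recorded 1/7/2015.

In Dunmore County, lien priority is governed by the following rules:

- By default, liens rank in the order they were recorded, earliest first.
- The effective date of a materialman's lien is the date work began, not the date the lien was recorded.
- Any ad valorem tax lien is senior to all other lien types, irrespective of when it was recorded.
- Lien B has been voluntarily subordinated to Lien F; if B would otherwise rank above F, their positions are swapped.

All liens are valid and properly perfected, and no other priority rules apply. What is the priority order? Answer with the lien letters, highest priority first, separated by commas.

First, effective dates: E is treated as recorded 4/11/2015, the work-commencement date.
As an ad valorem tax lien, C is senior to every other lien.
The other liens, earliest effective date first: F (1/7/2015), B (2/16/2015), E (4/11/2015), A (7/4/2015), D (12/9/2015).
B already ranks below F; the subordination has no effect.

C, F, B, E, A, D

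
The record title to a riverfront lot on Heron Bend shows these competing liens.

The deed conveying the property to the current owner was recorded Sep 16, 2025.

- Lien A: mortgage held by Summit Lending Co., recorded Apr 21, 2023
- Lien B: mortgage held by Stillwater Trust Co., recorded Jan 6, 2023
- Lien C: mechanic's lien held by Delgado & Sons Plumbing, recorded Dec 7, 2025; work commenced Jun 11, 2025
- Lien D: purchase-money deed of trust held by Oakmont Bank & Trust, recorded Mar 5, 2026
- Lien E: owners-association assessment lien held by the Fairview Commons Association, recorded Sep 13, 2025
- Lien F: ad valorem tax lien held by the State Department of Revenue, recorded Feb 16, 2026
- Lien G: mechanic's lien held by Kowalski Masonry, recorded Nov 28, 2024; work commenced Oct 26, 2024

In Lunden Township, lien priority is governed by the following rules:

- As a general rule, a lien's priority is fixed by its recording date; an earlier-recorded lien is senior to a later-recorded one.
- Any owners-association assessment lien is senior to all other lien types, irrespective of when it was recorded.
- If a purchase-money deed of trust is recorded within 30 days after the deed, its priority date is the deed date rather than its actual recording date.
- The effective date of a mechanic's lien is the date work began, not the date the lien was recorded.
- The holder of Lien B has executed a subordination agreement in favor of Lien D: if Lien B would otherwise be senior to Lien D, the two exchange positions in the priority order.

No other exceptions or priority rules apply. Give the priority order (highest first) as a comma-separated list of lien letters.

E, D, A, G, C, F, B

Effective dates: C is treated as recorded Jun 11, 2025, the work-commencement date; D missed the 30-day window (170 days after the deed), so its recording date stands; G is treated as recorded Oct 26, 2024, the work-commencement date.
As an owners-association assessment lien, E is senior to every other lien.
Remaining liens by effective date: B (Jan 6, 2023), A (Apr 21, 2023), G (Oct 26, 2024), C (Jun 11, 2025), F (Feb 16, 2026), D (Mar 5, 2026).
The subordination applies — B was senior to D — so B and D swap.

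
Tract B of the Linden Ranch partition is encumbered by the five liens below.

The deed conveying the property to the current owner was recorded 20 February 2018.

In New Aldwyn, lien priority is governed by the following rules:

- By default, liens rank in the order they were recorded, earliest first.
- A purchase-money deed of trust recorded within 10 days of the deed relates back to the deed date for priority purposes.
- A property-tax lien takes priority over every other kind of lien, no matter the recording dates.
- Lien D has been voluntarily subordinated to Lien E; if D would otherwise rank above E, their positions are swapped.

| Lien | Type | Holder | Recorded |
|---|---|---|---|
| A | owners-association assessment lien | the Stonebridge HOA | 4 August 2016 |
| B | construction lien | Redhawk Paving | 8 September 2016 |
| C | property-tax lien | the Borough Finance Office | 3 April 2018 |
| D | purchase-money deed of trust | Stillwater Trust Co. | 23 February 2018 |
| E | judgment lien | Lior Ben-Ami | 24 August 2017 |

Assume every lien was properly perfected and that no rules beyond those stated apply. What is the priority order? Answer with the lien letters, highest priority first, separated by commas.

Effective dates after the stated exceptions: D's effective date is the deed date, 20 February 2018.
C, as a property-tax lien, has superpriority and ranks first.
Ordering the rest by effective date: A (4 August 2016), B (8 September 2016), E (24 August 2017), D (20 February 2018).
D already ranks below E; the subordination has no effect.

C, A, B, E, D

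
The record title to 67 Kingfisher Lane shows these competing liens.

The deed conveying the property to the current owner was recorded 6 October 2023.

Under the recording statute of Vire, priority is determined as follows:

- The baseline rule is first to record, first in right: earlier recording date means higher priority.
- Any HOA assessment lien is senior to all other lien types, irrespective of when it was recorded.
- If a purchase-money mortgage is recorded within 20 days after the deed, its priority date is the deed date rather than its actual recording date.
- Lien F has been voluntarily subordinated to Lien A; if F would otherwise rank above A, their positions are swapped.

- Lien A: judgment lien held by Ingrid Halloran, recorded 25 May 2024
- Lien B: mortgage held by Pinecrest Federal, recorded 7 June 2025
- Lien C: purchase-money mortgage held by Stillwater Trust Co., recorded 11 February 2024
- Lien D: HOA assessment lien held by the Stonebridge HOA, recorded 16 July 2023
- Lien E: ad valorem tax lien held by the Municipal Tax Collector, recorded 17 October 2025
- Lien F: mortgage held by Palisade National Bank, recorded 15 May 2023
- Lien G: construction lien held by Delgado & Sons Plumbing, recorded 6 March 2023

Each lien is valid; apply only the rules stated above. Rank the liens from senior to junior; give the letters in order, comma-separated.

D, G, A, C, F, B, E

First, effective dates: C missed the 20-day window (128 days after the deed), so its recording date stands.
As an HOA assessment lien, D is senior to every other lien.
Among the remaining liens, by effective date: G (6 March 2023), F (15 May 2023), C (11 February 2024), A (25 May 2024), B (7 June 2025), E (17 October 2025).
F would otherwise be senior to A, so under the subordination agreement F and A exchange positions.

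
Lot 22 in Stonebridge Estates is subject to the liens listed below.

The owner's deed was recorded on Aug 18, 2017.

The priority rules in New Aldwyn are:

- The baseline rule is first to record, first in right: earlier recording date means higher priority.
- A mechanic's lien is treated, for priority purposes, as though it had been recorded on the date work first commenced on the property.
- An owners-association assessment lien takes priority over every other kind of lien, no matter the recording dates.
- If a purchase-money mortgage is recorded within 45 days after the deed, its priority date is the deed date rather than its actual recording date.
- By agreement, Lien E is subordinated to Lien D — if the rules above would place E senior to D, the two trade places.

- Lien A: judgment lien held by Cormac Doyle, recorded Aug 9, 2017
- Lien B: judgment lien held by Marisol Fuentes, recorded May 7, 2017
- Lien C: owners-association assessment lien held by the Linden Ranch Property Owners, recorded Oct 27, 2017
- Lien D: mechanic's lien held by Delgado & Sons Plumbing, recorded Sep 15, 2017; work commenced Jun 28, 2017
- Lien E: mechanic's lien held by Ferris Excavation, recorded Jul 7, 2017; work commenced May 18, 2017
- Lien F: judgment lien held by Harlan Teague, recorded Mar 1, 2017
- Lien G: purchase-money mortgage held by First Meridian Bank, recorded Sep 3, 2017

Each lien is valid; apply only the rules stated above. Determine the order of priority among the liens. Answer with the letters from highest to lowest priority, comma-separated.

C, F, B, D, E, A, G

Effective dates after the stated exceptions: D relates back to Jun 28, 2017 (work commenced); E is treated as recorded May 18, 2017, the work-commencement date; G's effective date is the deed date, Aug 18, 2017.
C, as an owners-association assessment lien, has superpriority and ranks first.
The other liens, earliest effective date first: F (Mar 1, 2017), B (May 7, 2017), E (May 18, 2017), D (Jun 28, 2017), A (Aug 9, 2017), G (Aug 18, 2017).
E would otherwise be senior to D, so under the subordination agreement E and D exchange positions.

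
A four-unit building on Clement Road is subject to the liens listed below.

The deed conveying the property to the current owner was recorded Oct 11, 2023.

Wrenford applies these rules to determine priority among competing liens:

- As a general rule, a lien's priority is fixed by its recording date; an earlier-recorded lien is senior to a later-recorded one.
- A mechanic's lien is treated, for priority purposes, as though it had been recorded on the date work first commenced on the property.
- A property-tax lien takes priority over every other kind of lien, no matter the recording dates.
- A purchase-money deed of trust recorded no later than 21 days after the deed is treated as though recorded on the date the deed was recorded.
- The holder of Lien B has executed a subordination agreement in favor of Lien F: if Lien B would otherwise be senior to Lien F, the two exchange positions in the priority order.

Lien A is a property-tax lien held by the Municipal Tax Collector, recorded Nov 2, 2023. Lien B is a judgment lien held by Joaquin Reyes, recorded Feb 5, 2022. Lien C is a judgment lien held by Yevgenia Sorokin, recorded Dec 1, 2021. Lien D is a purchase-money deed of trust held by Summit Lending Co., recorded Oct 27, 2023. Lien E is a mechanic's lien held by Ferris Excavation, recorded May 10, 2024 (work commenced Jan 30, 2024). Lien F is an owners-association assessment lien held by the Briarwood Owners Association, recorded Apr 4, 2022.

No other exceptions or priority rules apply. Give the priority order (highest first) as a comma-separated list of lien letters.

First, effective dates: D was recorded within the 21-day window, so its effective date is the deed date Oct 11, 2023; E is treated as recorded Jan 30, 2024, the work-commencement date.
As a property-tax lien, A is senior to every other lien.
Remaining liens by effective date: C (Dec 1, 2021), B (Feb 5, 2022), F (Apr 4, 2022), D (Oct 11, 2023), E (Jan 30, 2024).
The subordination applies — B was senior to F — so B and F swap.

A, C, F, B, D, E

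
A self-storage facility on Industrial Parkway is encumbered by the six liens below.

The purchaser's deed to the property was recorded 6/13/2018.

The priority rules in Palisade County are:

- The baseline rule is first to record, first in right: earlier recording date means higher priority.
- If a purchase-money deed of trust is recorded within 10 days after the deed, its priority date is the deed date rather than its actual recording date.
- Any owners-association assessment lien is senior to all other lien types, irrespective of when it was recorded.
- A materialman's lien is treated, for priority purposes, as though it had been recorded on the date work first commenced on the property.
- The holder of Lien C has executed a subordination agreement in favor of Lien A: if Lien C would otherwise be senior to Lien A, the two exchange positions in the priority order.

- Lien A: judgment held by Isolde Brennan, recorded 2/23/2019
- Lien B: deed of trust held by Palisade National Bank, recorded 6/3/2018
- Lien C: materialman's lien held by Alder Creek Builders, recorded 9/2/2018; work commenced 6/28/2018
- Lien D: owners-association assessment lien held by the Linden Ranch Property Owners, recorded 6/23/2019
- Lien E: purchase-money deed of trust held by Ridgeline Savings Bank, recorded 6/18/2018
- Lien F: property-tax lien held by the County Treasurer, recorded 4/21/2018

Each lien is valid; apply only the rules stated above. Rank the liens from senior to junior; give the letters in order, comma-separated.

First, effective dates: C's effective date is 6/28/2018, when work began; E relates back to the deed date 6/13/2018.
D, as an owners-association assessment lien, has superpriority and ranks first.
The other liens, earliest effective date first: F (4/21/2018), B (6/3/2018), E (6/13/2018), C (6/28/2018), A (2/23/2019).
C would otherwise be senior to A, so under the subordination agreement C and A exchange positions.

D, F, B, E, A, C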